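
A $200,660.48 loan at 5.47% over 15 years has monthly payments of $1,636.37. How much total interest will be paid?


Total paid over the life of the loan = PMT × n.
Total paid = $1,636.37 × 180 = $294,546.60
Total interest = total paid − principal = $294,546.60 − $200,660.48 = $93,886.12

Total interest = (PMT × n) - PV = $93,886.12


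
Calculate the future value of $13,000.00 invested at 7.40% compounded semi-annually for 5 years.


Compound interest formula: A = P(1 + r/n)^(nt)
A = $13,000.00 × (1 + 0.074/2)^(2 × 5)
Growth factor: (1 + 0.074/2)^10 = 1.43809496
A = $13,000.00 × 1.43809496
A = $18,695.23

A = P(1 + r/n)^(nt) = $18,695.23


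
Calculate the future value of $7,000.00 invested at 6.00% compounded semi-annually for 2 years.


Compound interest formula: A = P(1 + r/n)^(nt)
A = $7,000.00 × (1 + 0.06/2)^(2 × 2)
Growth factor: (1 + 0.06/2)^4 = 1.125509
A = $7,000.00 × 1.125509
A = $7,878.56

A = P(1 + r/n)^(nt) = $7,878.56


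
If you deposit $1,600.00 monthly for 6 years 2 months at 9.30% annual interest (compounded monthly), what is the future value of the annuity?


Future value of an ordinary annuity: FV = PMT × ((1 + r)^n − 1) / r
Monthly rate r = 0.093/12 = 0.00775, n = 74
FV = $1,600.00 × ((1 + 0.093/12)^74 − 1) / (0.093/12)
FV = $1,600.00 × 99.425548
FV = $159,080.88

FV = PMT × ((1+r)^n - 1)/r = $159,080.88


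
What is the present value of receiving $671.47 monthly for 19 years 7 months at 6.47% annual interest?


Present value of an ordinary annuity: PV = PMT × (1 − (1 + r)^(−n)) / r
Monthly rate r = 0.0647/12 ≈ 0.00539167, n = 235
PV = $671.47 × (1 − (1 + 0.0647/12)^(−235)) / (0.0647/12)
PV = $671.47 × 133.052750
PV = $89,340.93

PV = PMT × (1-(1+r)^(-n))/r = $89,340.93


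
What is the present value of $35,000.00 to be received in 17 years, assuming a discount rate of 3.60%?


Present value formula: PV = FV / (1 + r)^t
PV = $35,000.00 / (1 + 0.036)^17
PV = $35,000.00 / 1.824382
PV = $19,184.58

PV = FV / (1 + r)^t = $19,184.58


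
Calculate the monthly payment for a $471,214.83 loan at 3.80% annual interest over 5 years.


Loan payment formula: PMT = PV × r / (1 − (1 + r)^(−n))
Monthly rate r = 0.038/12 ≈ 0.00316667, n = 60 months
Denominator: 1 − (1 + 0.038/12)^(−60) = 0.1727926
PMT = $471,214.83 × (0.038/12) / 0.1727926
PMT = $8,635.67 per month

PMT = PV × r / (1-(1+r)^(-n)) = $8,635.67/month


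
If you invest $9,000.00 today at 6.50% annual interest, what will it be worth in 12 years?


Future value formula: FV = PV × (1 + r)^t
FV = $9,000.00 × (1 + 0.065)^12
FV = $9,000.00 × 2.1290962
FV = $19,161.87

FV = PV × (1 + r)^t = $19,161.87


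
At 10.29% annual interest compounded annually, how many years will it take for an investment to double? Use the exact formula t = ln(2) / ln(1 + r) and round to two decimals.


Doubling condition: (1 + r)^t = 2
Take ln of both sides: t × ln(1 + r) = ln(2)
t = ln(2) / ln(1 + r)
t = 0.693147 / 0.097943
t = 7.08

t = ln(2) / ln(1 + r) = 7.08 years


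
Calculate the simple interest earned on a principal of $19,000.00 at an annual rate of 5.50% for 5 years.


Simple interest formula: I = P × r × t
I = $19,000.00 × 0.055 × 5
I = $5,225.00

I = P × r × t = $5,225.00


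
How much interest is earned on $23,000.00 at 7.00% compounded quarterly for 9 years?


Compound interest earned = final amount − principal.
A = P(1 + r/n)^(nt) = $23,000.00 × (1 + 0.07/4)^(4 × 9) = $42,950.37
Interest = A − P = $42,950.37 − $23,000.00 = $19,950.37

Interest = A - P = $19,950.37


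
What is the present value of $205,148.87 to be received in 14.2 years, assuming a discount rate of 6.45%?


Present value formula: PV = FV / (1 + r)^t
PV = $205,148.87 / (1 + 0.0645)^14.2
PV = $205,148.87 / 2.429229
PV = $84,450.20

PV = FV / (1 + r)^t = $84,450.20


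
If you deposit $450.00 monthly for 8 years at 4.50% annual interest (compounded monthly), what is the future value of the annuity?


Future value of an ordinary annuity: FV = PMT × ((1 + r)^n − 1) / r
Monthly rate r = 0.045/12 = 0.00375, n = 96
FV = $450.00 × ((1 + 0.045/12)^96 − 1) / (0.045/12)
FV = $450.00 × 115.297241
FV = $51,883.76

FV = PMT × ((1+r)^n - 1)/r = $51,883.76


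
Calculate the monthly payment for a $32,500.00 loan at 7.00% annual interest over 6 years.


Loan payment formula: PMT = PV × r / (1 − (1 + r)^(−n))
Monthly rate r = 0.07/12 ≈ 0.00583333, n = 72 months
Denominator: 1 − (1 + 0.07/12)^(−72) = 0.342151
PMT = $32,500.00 × (0.07/12) / 0.342151
PMT = $554.09 per month

PMT = PV × r / (1-(1+r)^(-n)) = $554.09/month


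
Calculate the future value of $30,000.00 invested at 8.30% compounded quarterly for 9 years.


Compound interest formula: A = P(1 + r/n)^(nt)
A = $30,000.00 × (1 + 0.083/4)^(4 × 9)
Growth factor: (1 + 0.083/4)^36 = 2.094585
A = $30,000.00 × 2.094585
A = $62,837.55

A = P(1 + r/n)^(nt) = $62,837.55


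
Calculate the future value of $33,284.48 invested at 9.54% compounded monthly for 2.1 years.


Compound interest formula: A = P(1 + r/n)^(nt)
A = $33,284.48 × (1 + 0.0954/12)^(12 × 2.1)
Growth factor: (1 + 0.0954/12)^25.2 = 1.2208506
A = $33,284.48 × 1.2208506
A = $40,635.38

A = P(1 + r/n)^(nt) = $40,635.38


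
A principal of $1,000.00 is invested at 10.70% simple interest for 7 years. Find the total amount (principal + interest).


Total amount formula: A = P(1 + rt) = P + P·r·t
Interest: I = P × r × t = $1,000.00 × 0.107 × 7 = $749.00
A = P + I = $1,000.00 + $749.00 = $1,749.00

A = P + I = P(1 + rt) = $1,749.00


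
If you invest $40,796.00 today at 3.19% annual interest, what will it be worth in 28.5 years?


Future value formula: FV = PV × (1 + r)^t
FV = $40,796.00 × (1 + 0.0319)^28.5
FV = $40,796.00 × 2.447214
FV = $99,836.54

FV = PV × (1 + r)^t = $99,836.54


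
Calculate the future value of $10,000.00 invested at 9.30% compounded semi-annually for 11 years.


Compound interest formula: A = P(1 + r/n)^(nt)
A = $10,000.00 × (1 + 0.093/2)^(2 × 11)
Growth factor: (1 + 0.093/2)^22 = 2.718086
A = $10,000.00 × 2.718086
A = $27,180.86

A = P(1 + r/n)^(nt) = $27,180.86


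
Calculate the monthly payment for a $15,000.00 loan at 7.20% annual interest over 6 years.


Loan payment formula: PMT = PV × r / (1 − (1 + r)^(−n))
Monthly rate r = 0.072/12 = 0.006, n = 72 months
Denominator: 1 − (1 + 0.072/12)^(−72) = 0.349952
PMT = $15,000.00 × (0.072/12) / 0.349952
PMT = $257.18 per month

PMT = PV × r / (1-(1+r)^(-n)) = $257.18/month


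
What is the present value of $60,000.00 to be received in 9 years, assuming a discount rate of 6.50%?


Present value formula: PV = FV / (1 + r)^t
PV = $60,000.00 / (1 + 0.065)^9
PV = $60,000.00 / 1.7625704
PV = $34,041.19

PV = FV / (1 + r)^t = $34,041.19


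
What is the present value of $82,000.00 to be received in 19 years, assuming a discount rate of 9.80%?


Present value formula: PV = FV / (1 + r)^t
PV = $82,000.00 / (1 + 0.098)^19
PV = $82,000.00 / 5.908054
PV = $13,879.36

PV = FV / (1 + r)^t = $13,879.36


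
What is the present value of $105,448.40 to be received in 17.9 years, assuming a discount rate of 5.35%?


Present value formula: PV = FV / (1 + r)^t
PV = $105,448.40 / (1 + 0.0535)^17.9
PV = $105,448.40 / 2.54189885
PV = $41,484.11

PV = FV / (1 + r)^t = $41,484.11


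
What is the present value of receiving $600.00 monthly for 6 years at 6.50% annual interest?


Present value of an ordinary annuity: PV = PMT × (1 − (1 + r)^(−n)) / r
Monthly rate r = 0.065/12 ≈ 0.00541667, n = 72
PV = $600.00 × (1 − (1 + 0.065/12)^(−72)) / (0.065/12)
PV = $600.00 × 59.488649
PV = $35,693.19

PV = PMT × (1-(1+r)^(-n))/r = $35,693.19


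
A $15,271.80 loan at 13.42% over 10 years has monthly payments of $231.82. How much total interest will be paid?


Total paid over the life of the loan = PMT × n.
Total paid = $231.82 × 120 = $27,818.40
Total interest = total paid − principal = $27,818.40 − $15,271.80 = $12,546.60

Total interest = (PMT × n) - PV = $12,546.60


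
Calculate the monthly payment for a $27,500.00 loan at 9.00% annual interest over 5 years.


Loan payment formula: PMT = PV × r / (1 − (1 + r)^(−n))
Monthly rate r = 0.09/12 = 0.0075, n = 60 months
Denominator: 1 − (1 + 0.09/12)^(−60) = 0.3613003
PMT = $27,500.00 × (0.09/12) / 0.3613003
PMT = $570.85 per month

PMT = PV × r / (1-(1+r)^(-n)) = $570.85/month


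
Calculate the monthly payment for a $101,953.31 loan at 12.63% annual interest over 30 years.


Loan payment formula: PMT = PV × r / (1 − (1 + r)^(−n))
Monthly rate r = 0.1263/12 = 0.010525, n = 360 months
Denominator: 1 − (1 + 0.1263/12)^(−360) = 0.976929
PMT = $101,953.31 × (0.1263/12) / 0.976929
PMT = $1,098.40 per month

PMT = PV × r / (1-(1+r)^(-n)) = $1,098.40/month


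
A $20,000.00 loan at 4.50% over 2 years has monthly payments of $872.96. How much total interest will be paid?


Total paid over the life of the loan = PMT × n.
Total paid = $872.96 × 24 = $20,951.04
Total interest = total paid − principal = $20,951.04 − $20,000.00 = $951.04

Total interest = (PMT × n) - PV = $951.04


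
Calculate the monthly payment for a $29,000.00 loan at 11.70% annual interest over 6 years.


Loan payment formula: PMT = PV × r / (1 − (1 + r)^(−n))
Monthly rate r = 0.117/12 = 0.00975, n = 72 months
Denominator: 1 − (1 + 0.117/12)^(−72) = 0.502719
PMT = $29,000.00 × (0.117/12) / 0.502719
PMT = $562.44 per month

PMT = PV × r / (1-(1+r)^(-n)) = $562.44/month


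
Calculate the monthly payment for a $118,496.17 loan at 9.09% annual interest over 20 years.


Loan payment formula: PMT = PV × r / (1 − (1 + r)^(−n))
Monthly rate r = 0.0909/12 = 0.007575, n = 240 months
Denominator: 1 − (1 + 0.0909/12)^(−240) = 0.836534
PMT = $118,496.17 × (0.0909/12) / 0.836534
PMT = $1,073.01 per month

PMT = PV × r / (1-(1+r)^(-n)) = $1,073.01/month


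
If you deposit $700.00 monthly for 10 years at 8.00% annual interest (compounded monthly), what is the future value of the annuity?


Future value of an ordinary annuity: FV = PMT × ((1 + r)^n − 1) / r
Monthly rate r = 0.08/12 ≈ 0.00666667, n = 120
FV = $700.00 × ((1 + 0.08/12)^120 − 1) / (0.08/12)
FV = $700.00 × 182.946035
FV = $128,062.22

FV = PMT × ((1+r)^n - 1)/r = $128,062.22


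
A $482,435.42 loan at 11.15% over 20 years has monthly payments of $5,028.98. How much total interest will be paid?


Total paid over the life of the loan = PMT × n.
Total paid = $5,028.98 × 240 = $1,206,955.20
Total interest = total paid − principal = $1,206,955.20 − $482,435.42 = $724,519.78

Total interest = (PMT × n) - PV = $724,519.78


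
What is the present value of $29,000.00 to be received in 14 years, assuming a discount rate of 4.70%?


Present value formula: PV = FV / (1 + r)^t
PV = $29,000.00 / (1 + 0.047)^14
PV = $29,000.00 / 1.902188
PV = $15,245.60

PV = FV / (1 + r)^t = $15,245.60


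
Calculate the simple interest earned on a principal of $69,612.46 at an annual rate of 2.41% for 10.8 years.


Simple interest formula: I = P × r × t
I = $69,612.46 × 0.0241 × 10.8
I = $18,118.73

I = P × r × t = $18,118.73


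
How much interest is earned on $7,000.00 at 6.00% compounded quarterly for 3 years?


Compound interest earned = final amount − principal.
A = P(1 + r/n)^(nt) = $7,000.00 × (1 + 0.06/4)^(4 × 3) = $8,369.33
Interest = A − P = $8,369.33 − $7,000.00 = $1,369.33

Interest = A - P = $1,369.33


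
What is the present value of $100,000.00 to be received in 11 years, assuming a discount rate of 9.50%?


Present value formula: PV = FV / (1 + r)^t
PV = $100,000.00 / (1 + 0.095)^11
PV = $100,000.00 / 2.713659
PV = $36,850.61

PV = FV / (1 + r)^t = $36,850.61


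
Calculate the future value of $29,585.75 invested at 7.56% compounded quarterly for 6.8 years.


Compound interest formula: A = P(1 + r/n)^(nt)
A = $29,585.75 × (1 + 0.0756/4)^(4 × 6.8)
Growth factor: (1 + 0.0756/4)^27.2 = 1.6640964
A = $29,585.75 × 1.6640964
A = $49,233.54

A = P(1 + r/n)^(nt) = $49,233.54


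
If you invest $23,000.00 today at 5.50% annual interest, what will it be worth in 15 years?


Future value formula: FV = PV × (1 + r)^t
FV = $23,000.00 × (1 + 0.055)^15
FV = $23,000.00 × 2.2324765
FV = $51,346.96

FV = PV × (1 + r)^t = $51,346.96


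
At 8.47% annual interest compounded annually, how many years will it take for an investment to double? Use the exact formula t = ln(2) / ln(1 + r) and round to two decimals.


Doubling condition: (1 + r)^t = 2
Take ln of both sides: t × ln(1 + r) = ln(2)
t = ln(2) / ln(1 + r)
t = 0.693147 / 0.081303
t = 8.53

t = ln(2) / ln(1 + r) = 8.53 years


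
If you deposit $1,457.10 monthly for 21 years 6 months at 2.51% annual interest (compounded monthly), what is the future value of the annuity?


Future value of an ordinary annuity: FV = PMT × ((1 + r)^n − 1) / r
Monthly rate r = 0.0251/12 ≈ 0.00209167, n = 258
FV = $1,457.10 × ((1 + 0.0251/12)^258 − 1) / (0.0251/12)
FV = $1,457.10 × 341.564862
FV = $497,694.16

FV = PMT × ((1+r)^n - 1)/r = $497,694.16


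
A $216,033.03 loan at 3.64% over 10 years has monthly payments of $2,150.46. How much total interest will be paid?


Total paid over the life of the loan = PMT × n.
Total paid = $2,150.46 × 120 = $258,055.20
Total interest = total paid − principal = $258,055.20 − $216,033.03 = $42,022.17

Total interest = (PMT × n) - PV = $42,022.17


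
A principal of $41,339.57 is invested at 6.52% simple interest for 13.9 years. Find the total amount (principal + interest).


Total amount formula: A = P(1 + rt) = P + P·r·t
Interest: I = P × r × t = $41,339.57 × 0.0652 × 13.9 = $37,465.23
A = P + I = $41,339.57 + $37,465.23 = $78,804.80

A = P + I = P(1 + rt) = $78,804.80


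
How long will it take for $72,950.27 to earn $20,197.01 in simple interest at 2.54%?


Rearrange the simple interest formula for t:
I = P × r × t  ⇒  t = I / (P × r)
t = $20,197.01 / ($72,950.27 × 0.0254)
t = 10.9

t = I/(P×r) = 10.9 years


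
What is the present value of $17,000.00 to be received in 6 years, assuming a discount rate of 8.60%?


Present value formula: PV = FV / (1 + r)^t
PV = $17,000.00 / (1 + 0.086)^6
PV = $17,000.00 / 1.640510
PV = $10,362.63

PV = FV / (1 + r)^t = $10,362.63


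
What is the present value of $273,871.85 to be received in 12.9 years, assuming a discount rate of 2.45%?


Present value formula: PV = FV / (1 + r)^t
PV = $273,871.85 / (1 + 0.0245)^12.9
PV = $273,871.85 / 1.3664833
PV = $200,420.93

PV = FV / (1 + r)^t = $200,420.93


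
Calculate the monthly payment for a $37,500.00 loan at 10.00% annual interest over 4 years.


Loan payment formula: PMT = PV × r / (1 − (1 + r)^(−n))
Monthly rate r = 0.1/12 ≈ 0.00833333, n = 48 months
Denominator: 1 − (1 + 0.1/12)^(−48) = 0.328568
PMT = $37,500.00 × (0.1/12) / 0.328568
PMT = $951.10 per month

PMT = PV × r / (1-(1+r)^(-n)) = $951.10/month


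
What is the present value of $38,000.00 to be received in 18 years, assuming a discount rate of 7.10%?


Present value formula: PV = FV / (1 + r)^t
PV = $38,000.00 / (1 + 0.071)^18
PV = $38,000.00 / 3.437245
PV = $11,055.37

PV = FV / (1 + r)^t = $11,055.37


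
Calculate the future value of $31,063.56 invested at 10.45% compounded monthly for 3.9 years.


Compound interest formula: A = P(1 + r/n)^(nt)
A = $31,063.56 × (1 + 0.1045/12)^(12 × 3.9)
Growth factor: (1 + 0.1045/12)^46.8 = 1.500481
A = $31,063.56 × 1.500481
A = $46,610.28

A = P(1 + r/n)^(nt) = $46,610.28


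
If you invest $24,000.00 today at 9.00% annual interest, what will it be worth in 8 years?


Future value formula: FV = PV × (1 + r)^t
FV = $24,000.00 × (1 + 0.09)^8
FV = $24,000.00 × 1.9925626
FV = $47,821.50

FV = PV × (1 + r)^t = $47,821.50


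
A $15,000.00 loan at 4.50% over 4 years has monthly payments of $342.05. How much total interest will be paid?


Total paid over the life of the loan = PMT × n.
Total paid = $342.05 × 48 = $16,418.40
Total interest = total paid − principal = $16,418.40 − $15,000.00 = $1,418.40

Total interest = (PMT × n) - PV = $1,418.40


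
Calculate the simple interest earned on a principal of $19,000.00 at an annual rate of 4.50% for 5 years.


Simple interest formula: I = P × r × t
I = $19,000.00 × 0.045 × 5
I = $4,275.00

I = P × r × t = $4,275.00


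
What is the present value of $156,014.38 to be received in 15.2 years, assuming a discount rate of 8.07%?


Present value formula: PV = FV / (1 + r)^t
PV = $156,014.38 / (1 + 0.0807)^15.2
PV = $156,014.38 / 3.2532565
PV = $47,956.37

PV = FV / (1 + r)^t = $47,956.37


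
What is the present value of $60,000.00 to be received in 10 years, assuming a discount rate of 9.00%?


Present value formula: PV = FV / (1 + r)^t
PV = $60,000.00 / (1 + 0.09)^10
PV = $60,000.00 / 2.3673637
PV = $25,344.65

PV = FV / (1 + r)^t = $25,344.65


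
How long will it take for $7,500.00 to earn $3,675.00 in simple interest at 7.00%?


Rearrange the simple interest formula for t:
I = P × r × t  ⇒  t = I / (P × r)
t = $3,675.00 / ($7,500.00 × 0.07)
t = 7

t = I/(P×r) = 7 years


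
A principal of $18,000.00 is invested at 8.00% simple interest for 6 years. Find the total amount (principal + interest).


Total amount formula: A = P(1 + rt) = P + P·r·t
Interest: I = P × r × t = $18,000.00 × 0.08 × 6 = $8,640.00
A = P + I = $18,000.00 + $8,640.00 = $26,640.00

A = P + I = P(1 + rt) = $26,640.00


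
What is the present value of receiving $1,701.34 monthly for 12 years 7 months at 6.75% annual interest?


Present value of an ordinary annuity: PV = PMT × (1 − (1 + r)^(−n)) / r
Monthly rate r = 0.0675/12 = 0.005625, n = 151
PV = $1,701.34 × (1 − (1 + 0.0675/12)^(−151)) / (0.0675/12)
PV = $1,701.34 × 101.564227
PV = $172,795.28

PV = PMT × (1-(1+r)^(-n))/r = $172,795.28


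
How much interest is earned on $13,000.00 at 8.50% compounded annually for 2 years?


Compound interest earned = final amount − principal.
A = P(1 + r/n)^(nt) = $13,000.00 × (1 + 0.085/1)^(1 × 2) = $15,303.92
Interest = A − P = $15,303.92 − $13,000.00 = $2,303.92

Interest = A - P = $2,303.92


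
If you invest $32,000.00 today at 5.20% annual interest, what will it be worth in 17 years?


Future value formula: FV = PV × (1 + r)^t
FV = $32,000.00 × (1 + 0.052)^17
FV = $32,000.00 × 2.3673778
FV = $75,756.09

FV = PV × (1 + r)^t = $75,756.09


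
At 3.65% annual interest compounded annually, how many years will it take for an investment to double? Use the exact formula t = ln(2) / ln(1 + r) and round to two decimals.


Doubling condition: (1 + r)^t = 2
Take ln of both sides: t × ln(1 + r) = ln(2)
t = ln(2) / ln(1 + r)
t = 0.693147 / 0.035850
t = 19.33

t = ln(2) / ln(1 + r) = 19.33 years


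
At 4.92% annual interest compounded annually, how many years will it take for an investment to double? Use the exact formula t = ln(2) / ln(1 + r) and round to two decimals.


Doubling condition: (1 + r)^t = 2
Take ln of both sides: t × ln(1 + r) = ln(2)
t = ln(2) / ln(1 + r)
t = 0.693147 / 0.048028
t = 14.43

t = ln(2) / ln(1 + r) = 14.43 years


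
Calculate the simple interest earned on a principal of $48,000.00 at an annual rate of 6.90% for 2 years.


Simple interest formula: I = P × r × t
I = $48,000.00 × 0.069 × 2
I = $6,624.00

I = P × r × t = $6,624.00


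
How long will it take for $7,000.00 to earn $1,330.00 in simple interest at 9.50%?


Rearrange the simple interest formula for t:
I = P × r × t  ⇒  t = I / (P × r)
t = $1,330.00 / ($7,000.00 × 0.095)
t = 2

t = I/(P×r) = 2 years


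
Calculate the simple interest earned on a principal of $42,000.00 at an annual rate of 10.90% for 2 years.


Simple interest formula: I = P × r × t
I = $42,000.00 × 0.109 × 2
I = $9,156.00

I = P × r × t = $9,156.00


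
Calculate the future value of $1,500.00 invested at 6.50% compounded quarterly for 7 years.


Compound interest formula: A = P(1 + r/n)^(nt)
A = $1,500.00 × (1 + 0.065/4)^(4 × 7)
Growth factor: (1 + 0.065/4)^28 = 1.570419
A = $1,500.00 × 1.570419
A = $2,355.63

A = P(1 + r/n)^(nt) = $2,355.63


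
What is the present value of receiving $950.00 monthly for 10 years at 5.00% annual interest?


Present value of an ordinary annuity: PV = PMT × (1 − (1 + r)^(−n)) / r
Monthly rate r = 0.05/12 ≈ 0.00416667, n = 120
PV = $950.00 × (1 − (1 + 0.05/12)^(−120)) / (0.05/12)
PV = $950.00 × 94.281350
PV = $89,567.28

PV = PMT × (1-(1+r)^(-n))/r = $89,567.28


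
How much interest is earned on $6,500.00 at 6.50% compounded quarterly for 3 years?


Compound interest earned = final amount − principal.
A = P(1 + r/n)^(nt) = $6,500.00 × (1 + 0.065/4)^(4 × 3) = $7,887.15
Interest = A − P = $7,887.15 − $6,500.00 = $1,387.15

Interest = A - P = $1,387.15


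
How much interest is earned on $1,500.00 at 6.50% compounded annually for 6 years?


Compound interest earned = final amount − principal.
A = P(1 + r/n)^(nt) = $1,500.00 × (1 + 0.065/1)^(1 × 6) = $2,188.71
Interest = A − P = $2,188.71 − $1,500.00 = $688.71

Interest = A - P = $688.71


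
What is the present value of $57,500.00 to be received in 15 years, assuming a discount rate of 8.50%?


Present value formula: PV = FV / (1 + r)^t
PV = $57,500.00 / (1 + 0.085)^15
PV = $57,500.00 / 3.399743
PV = $16,913.04

PV = FV / (1 + r)^t = $16,913.04


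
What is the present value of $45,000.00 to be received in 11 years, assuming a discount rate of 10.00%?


Present value formula: PV = FV / (1 + r)^t
PV = $45,000.00 / (1 + 0.1)^11
PV = $45,000.00 / 2.8531167
PV = $15,772.23

PV = FV / (1 + r)^t = $15,772.23


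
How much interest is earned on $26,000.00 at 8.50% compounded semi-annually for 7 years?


Compound interest earned = final amount − principal.
A = P(1 + r/n)^(nt) = $26,000.00 × (1 + 0.085/2)^(2 × 7) = $46,562.71
Interest = A − P = $46,562.71 − $26,000.00 = $20,562.71

Interest = A - P = $20,562.71


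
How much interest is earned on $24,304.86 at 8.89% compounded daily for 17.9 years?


Compound interest earned = final amount − principal.
A = P(1 + r/n)^(nt) = $24,304.86 × (1 + 0.0889/365)^(365 × 17.9) = $119,318.04
Interest = A − P = $119,318.04 − $24,304.86 = $95,013.18

Interest = A - P = $95,013.18


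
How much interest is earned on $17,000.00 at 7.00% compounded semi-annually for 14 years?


Compound interest earned = final amount − principal.
A = P(1 + r/n)^(nt) = $17,000.00 × (1 + 0.07/2)^(2 × 14) = $44,542.92
Interest = A − P = $44,542.92 − $17,000.00 = $27,542.92

Interest = A - P = $27,542.92


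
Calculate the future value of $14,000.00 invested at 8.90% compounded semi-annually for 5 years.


Compound interest formula: A = P(1 + r/n)^(nt)
A = $14,000.00 × (1 + 0.089/2)^(2 × 5)
Growth factor: (1 + 0.089/2)^10 = 1.545555
A = $14,000.00 × 1.545555
A = $21,637.77

A = P(1 + r/n)^(nt) = $21,637.77


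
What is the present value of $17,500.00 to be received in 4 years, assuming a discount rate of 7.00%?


Present value formula: PV = FV / (1 + r)^t
PV = $17,500.00 / (1 + 0.07)^4
PV = $17,500.00 / 1.310796
PV = $13,350.67

PV = FV / (1 + r)^t = $13,350.67


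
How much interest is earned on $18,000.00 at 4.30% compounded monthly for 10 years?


Compound interest earned = final amount − principal.
A = P(1 + r/n)^(nt) = $18,000.00 × (1 + 0.043/12)^(12 × 10) = $27,649.38
Interest = A − P = $27,649.38 − $18,000.00 = $9,649.38

Interest = A - P = $9,649.38


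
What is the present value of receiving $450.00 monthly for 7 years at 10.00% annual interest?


Present value of an ordinary annuity: PV = PMT × (1 − (1 + r)^(−n)) / r
Monthly rate r = 0.1/12 ≈ 0.00833333, n = 84
PV = $450.00 × (1 − (1 + 0.1/12)^(−84)) / (0.1/12)
PV = $450.00 × 60.236667
PV = $27,106.50

PV = PMT × (1-(1+r)^(-n))/r = $27,106.50


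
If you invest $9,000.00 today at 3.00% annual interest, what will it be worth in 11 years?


Future value formula: FV = PV × (1 + r)^t
FV = $9,000.00 × (1 + 0.03)^11
FV = $9,000.00 × 1.38423387
FV = $12,458.10

FV = PV × (1 + r)^t = $12,458.10


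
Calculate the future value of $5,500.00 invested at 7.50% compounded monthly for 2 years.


Compound interest formula: A = P(1 + r/n)^(nt)
A = $5,500.00 × (1 + 0.075/12)^(12 × 2)
Growth factor: (1 + 0.075/12)^24 = 1.161292
A = $5,500.00 × 1.161292
A = $6,387.11

A = P(1 + r/n)^(nt) = $6,387.11


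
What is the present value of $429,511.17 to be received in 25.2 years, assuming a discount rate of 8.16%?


Present value formula: PV = FV / (1 + r)^t
PV = $429,511.17 / (1 + 0.0816)^25.2
PV = $429,511.17 / 7.219054
PV = $59,496.88

PV = FV / (1 + r)^t = $59,496.88


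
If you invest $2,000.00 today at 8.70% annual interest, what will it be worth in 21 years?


Future value formula: FV = PV × (1 + r)^t
FV = $2,000.00 × (1 + 0.087)^21
FV = $2,000.00 × 5.765280
FV = $11,530.56

FV = PV × (1 + r)^t = $11,530.56


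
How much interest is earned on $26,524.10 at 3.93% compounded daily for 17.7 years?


Compound interest earned = final amount − principal.
A = P(1 + r/n)^(nt) = $26,524.10 × (1 + 0.0393/365)^(365 × 17.7) = $53,177.02
Interest = A − P = $53,177.02 − $26,524.10 = $26,652.92

Interest = A - P = $26,652.92


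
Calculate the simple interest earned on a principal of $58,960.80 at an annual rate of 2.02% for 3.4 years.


Simple interest formula: I = P × r × t
I = $58,960.80 × 0.0202 × 3.4
I = $4,049.43

I = P × r × t = $4,049.43


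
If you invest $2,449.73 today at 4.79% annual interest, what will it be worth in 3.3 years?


Future value formula: FV = PV × (1 + r)^t
FV = $2,449.73 × (1 + 0.0479)^3.3
FV = $2,449.73 × 1.166959
FV = $2,858.73

FV = PV × (1 + r)^t = $2,858.73


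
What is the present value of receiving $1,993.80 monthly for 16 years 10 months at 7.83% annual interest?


Present value of an ordinary annuity: PV = PMT × (1 − (1 + r)^(−n)) / r
Monthly rate r = 0.0783/12 = 0.006525, n = 202
PV = $1,993.80 × (1 − (1 + 0.0783/12)^(−202)) / (0.0783/12)
PV = $1,993.80 × 112.060512
PV = $223,426.25

PV = PMT × (1-(1+r)^(-n))/r = $223,426.25


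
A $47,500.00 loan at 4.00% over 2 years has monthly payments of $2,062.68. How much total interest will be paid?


Total paid over the life of the loan = PMT × n.
Total paid = $2,062.68 × 24 = $49,504.32
Total interest = total paid − principal = $49,504.32 − $47,500.00 = $2,004.32

Total interest = (PMT × n) - PV = $2,004.32


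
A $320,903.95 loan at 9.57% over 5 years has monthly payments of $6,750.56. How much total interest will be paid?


Total paid over the life of the loan = PMT × n.
Total paid = $6,750.56 × 60 = $405,033.60
Total interest = total paid − principal = $405,033.60 − $320,903.95 = $84,129.65

Total interest = (PMT × n) - PV = $84,129.65


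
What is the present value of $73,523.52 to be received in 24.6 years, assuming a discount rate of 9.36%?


Present value formula: PV = FV / (1 + r)^t
PV = $73,523.52 / (1 + 0.0936)^24.6
PV = $73,523.52 / 9.034812
PV = $8,137.80

PV = FV / (1 + r)^t = $8,137.80


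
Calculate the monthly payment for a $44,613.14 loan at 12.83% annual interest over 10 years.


Loan payment formula: PMT = PV × r / (1 − (1 + r)^(−n))
Monthly rate r = 0.1283/12 ≈ 0.01069167, n = 120 months
Denominator: 1 − (1 + 0.1283/12)^(−120) = 0.720901
PMT = $44,613.14 × (0.1283/12) / 0.720901
PMT = $661.66 per month

PMT = PV × r / (1-(1+r)^(-n)) = $661.66/month


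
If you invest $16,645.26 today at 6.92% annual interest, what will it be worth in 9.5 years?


Future value formula: FV = PV × (1 + r)^t
FV = $16,645.26 × (1 + 0.0692)^9.5
FV = $16,645.26 × 1.888252
FV = $31,430.45

FV = PV × (1 + r)^t = $31,430.45


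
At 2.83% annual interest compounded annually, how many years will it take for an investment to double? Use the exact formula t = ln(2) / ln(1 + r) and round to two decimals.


Doubling condition: (1 + r)^t = 2
Take ln of both sides: t × ln(1 + r) = ln(2)
t = ln(2) / ln(1 + r)
t = 0.693147 / 0.027907
t = 24.84

t = ln(2) / ln(1 + r) = 24.84 years


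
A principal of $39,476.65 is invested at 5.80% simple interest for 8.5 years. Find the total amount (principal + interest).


Total amount formula: A = P(1 + rt) = P + P·r·t
Interest: I = P × r × t = $39,476.65 × 0.058 × 8.5 = $19,461.99
A = P + I = $39,476.65 + $19,461.99 = $58,938.64

A = P + I = P(1 + rt) = $58,938.64


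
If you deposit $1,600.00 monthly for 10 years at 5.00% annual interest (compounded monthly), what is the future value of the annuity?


Future value of an ordinary annuity: FV = PMT × ((1 + r)^n − 1) / r
Monthly rate r = 0.05/12 ≈ 0.00416667, n = 120
FV = $1,600.00 × ((1 + 0.05/12)^120 − 1) / (0.05/12)
FV = $1,600.00 × 155.282279
FV = $248,451.65

FV = PMT × ((1+r)^n - 1)/r = $248,451.65


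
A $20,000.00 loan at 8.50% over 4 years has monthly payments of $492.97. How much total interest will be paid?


Total paid over the life of the loan = PMT × n.
Total paid = $492.97 × 48 = $23,662.56
Total interest = total paid − principal = $23,662.56 − $20,000.00 = $3,662.56

Total interest = (PMT × n) - PV = $3,662.56


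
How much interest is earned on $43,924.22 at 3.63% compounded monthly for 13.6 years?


Compound interest earned = final amount − principal.
A = P(1 + r/n)^(nt) = $43,924.22 × (1 + 0.0363/12)^(12 × 13.6) = $71,908.95
Interest = A − P = $71,908.95 − $43,924.22 = $27,984.73

Interest = A - P = $27,984.73


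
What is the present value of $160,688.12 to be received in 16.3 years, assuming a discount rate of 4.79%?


Present value formula: PV = FV / (1 + r)^t
PV = $160,688.12 / (1 + 0.0479)^16.3
PV = $160,688.12 / 2.1439438
PV = $74,949.78

PV = FV / (1 + r)^t = $74,949.78


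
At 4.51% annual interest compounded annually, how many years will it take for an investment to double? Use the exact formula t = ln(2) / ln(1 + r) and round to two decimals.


Doubling condition: (1 + r)^t = 2
Take ln of both sides: t × ln(1 + r) = ln(2)
t = ln(2) / ln(1 + r)
t = 0.693147 / 0.044113
t = 15.71

t = ln(2) / ln(1 + r) = 15.71 years


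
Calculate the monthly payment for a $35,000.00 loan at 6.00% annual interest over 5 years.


Loan payment formula: PMT = PV × r / (1 − (1 + r)^(−n))
Monthly rate r = 0.06/12 = 0.005, n = 60 months
Denominator: 1 − (1 + 0.06/12)^(−60) = 0.258628
PMT = $35,000.00 × (0.06/12) / 0.258628
PMT = $676.65 per month

PMT = PV × r / (1-(1+r)^(-n)) = $676.65/month


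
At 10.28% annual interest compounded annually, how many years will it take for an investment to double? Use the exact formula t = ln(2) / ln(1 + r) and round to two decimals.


Doubling condition: (1 + r)^t = 2
Take ln of both sides: t × ln(1 + r) = ln(2)
t = ln(2) / ln(1 + r)
t = 0.693147 / 0.097852
t = 7.08

t = ln(2) / ln(1 + r) = 7.08 years


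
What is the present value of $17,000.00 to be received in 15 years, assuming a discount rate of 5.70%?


Present value formula: PV = FV / (1 + r)^t
PV = $17,000.00 / (1 + 0.057)^15
PV = $17,000.00 / 2.296809
PV = $7,401.57

PV = FV / (1 + r)^t = $7,401.57


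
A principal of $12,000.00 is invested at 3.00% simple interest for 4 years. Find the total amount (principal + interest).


Total amount formula: A = P(1 + rt) = P + P·r·t
Interest: I = P × r × t = $12,000.00 × 0.03 × 4 = $1,440.00
A = P + I = $12,000.00 + $1,440.00 = $13,440.00

A = P + I = P(1 + rt) = $13,440.00


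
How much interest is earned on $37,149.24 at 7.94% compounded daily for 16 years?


Compound interest earned = final amount − principal.
A = P(1 + r/n)^(nt) = $37,149.24 × (1 + 0.0794/365)^(365 × 16) = $132,317.61
Interest = A − P = $132,317.61 − $37,149.24 = $95,168.37

Interest = A - P = $95,168.37


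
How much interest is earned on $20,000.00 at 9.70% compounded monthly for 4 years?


Compound interest earned = final amount − principal.
A = P(1 + r/n)^(nt) = $20,000.00 × (1 + 0.097/12)^(12 × 4) = $29,434.65
Interest = A − P = $29,434.65 − $20,000.00 = $9,434.65

Interest = A - P = $9,434.65


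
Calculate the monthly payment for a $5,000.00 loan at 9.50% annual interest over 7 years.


Loan payment formula: PMT = PV × r / (1 − (1 + r)^(−n))
Monthly rate r = 0.095/12 ≈ 0.00791667, n = 84 months
Denominator: 1 − (1 + 0.095/12)^(−84) = 0.484378
PMT = $5,000.00 × (0.095/12) / 0.484378
PMT = $81.72 per month

PMT = PV × r / (1-(1+r)^(-n)) = $81.72/month


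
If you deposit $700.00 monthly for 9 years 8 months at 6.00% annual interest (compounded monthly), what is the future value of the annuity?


Future value of an ordinary annuity: FV = PMT × ((1 + r)^n − 1) / r
Monthly rate r = 0.06/12 = 0.005, n = 116
FV = $700.00 × ((1 + 0.06/12)^116 − 1) / (0.06/12)
FV = $700.00 × 156.691828
FV = $109,684.28

FV = PMT × ((1+r)^n - 1)/r = $109,684.28


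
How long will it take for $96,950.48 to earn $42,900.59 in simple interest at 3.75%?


Rearrange the simple interest formula for t:
I = P × r × t  ⇒  t = I / (P × r)
t = $42,900.59 / ($96,950.48 × 0.0375)
t = 11.8

t = I/(P×r) = 11.8 years


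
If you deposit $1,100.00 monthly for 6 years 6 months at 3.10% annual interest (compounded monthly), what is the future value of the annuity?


Future value of an ordinary annuity: FV = PMT × ((1 + r)^n − 1) / r
Monthly rate r = 0.031/12 ≈ 0.00258333, n = 78
FV = $1,100.00 × ((1 + 0.031/12)^78 − 1) / (0.031/12)
FV = $1,100.00 × 86.291014
FV = $94,920.12

FV = PMT × ((1+r)^n - 1)/r = $94,920.12


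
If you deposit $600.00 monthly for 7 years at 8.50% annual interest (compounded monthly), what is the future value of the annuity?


Future value of an ordinary annuity: FV = PMT × ((1 + r)^n − 1) / r
Monthly rate r = 0.085/12 ≈ 0.00708333, n = 84
FV = $600.00 × ((1 + 0.085/12)^84 − 1) / (0.085/12)
FV = $600.00 × 114.244559
FV = $68,546.74

FV = PMT × ((1+r)^n - 1)/r = $68,546.74


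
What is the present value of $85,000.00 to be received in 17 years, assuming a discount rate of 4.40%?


Present value formula: PV = FV / (1 + r)^t
PV = $85,000.00 / (1 + 0.044)^17
PV = $85,000.00 / 2.0792585
PV = $40,879.96

PV = FV / (1 + r)^t = $40,879.96


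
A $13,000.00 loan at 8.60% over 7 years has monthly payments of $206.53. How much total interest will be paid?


Total paid over the life of the loan = PMT × n.
Total paid = $206.53 × 84 = $17,348.52
Total interest = total paid − principal = $17,348.52 − $13,000.00 = $4,348.52

Total interest = (PMT × n) - PV = $4,348.52


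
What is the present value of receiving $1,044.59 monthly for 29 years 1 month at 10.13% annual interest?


Present value of an ordinary annuity: PV = PMT × (1 − (1 + r)^(−n)) / r
Monthly rate r = 0.1013/12 ≈ 0.00844167, n = 349
PV = $1,044.59 × (1 − (1 + 0.1013/12)^(−349)) / (0.1013/12)
PV = $1,044.59 × 112.158446
PV = $117,159.59

PV = PMT × (1-(1+r)^(-n))/r = $117,159.59


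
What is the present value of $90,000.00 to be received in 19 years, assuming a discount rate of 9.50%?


Present value formula: PV = FV / (1 + r)^t
PV = $90,000.00 / (1 + 0.095)^19
PV = $90,000.00 / 5.608778
PV = $16,046.28

PV = FV / (1 + r)^t = $16,046.28


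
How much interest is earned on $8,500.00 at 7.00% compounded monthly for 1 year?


Compound interest earned = final amount − principal.
A = P(1 + r/n)^(nt) = $8,500.00 × (1 + 0.07/12)^(12 × 1) = $9,114.47
Interest = A − P = $9,114.47 − $8,500.00 = $614.47

Interest = A - P = $614.47


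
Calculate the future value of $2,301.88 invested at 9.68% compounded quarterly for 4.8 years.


Compound interest formula: A = P(1 + r/n)^(nt)
A = $2,301.88 × (1 + 0.0968/4)^(4 × 4.8)
Growth factor: (1 + 0.0968/4)^19.2 = 1.582660
A = $2,301.88 × 1.582660
A = $3,643.09

A = P(1 + r/n)^(nt) = $3,643.09


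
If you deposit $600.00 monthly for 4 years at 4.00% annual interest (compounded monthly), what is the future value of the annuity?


Future value of an ordinary annuity: FV = PMT × ((1 + r)^n − 1) / r
Monthly rate r = 0.04/12 ≈ 0.00333333, n = 48
FV = $600.00 × ((1 + 0.04/12)^48 − 1) / (0.04/12)
FV = $600.00 × 51.959601
FV = $31,175.76

FV = PMT × ((1+r)^n - 1)/r = $31,175.76


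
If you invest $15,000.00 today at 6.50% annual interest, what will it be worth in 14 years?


Future value formula: FV = PV × (1 + r)^t
FV = $15,000.00 × (1 + 0.065)^14
FV = $15,000.00 × 2.414874
FV = $36,223.11

FV = PV × (1 + r)^t = $36,223.11


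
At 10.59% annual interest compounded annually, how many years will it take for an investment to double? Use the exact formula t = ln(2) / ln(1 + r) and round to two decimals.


Doubling condition: (1 + r)^t = 2
Take ln of both sides: t × ln(1 + r) = ln(2)
t = ln(2) / ln(1 + r)
t = 0.693147 / 0.100659
t = 6.89

t = ln(2) / ln(1 + r) = 6.89 years


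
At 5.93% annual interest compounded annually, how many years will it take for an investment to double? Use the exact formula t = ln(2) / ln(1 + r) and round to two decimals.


Doubling condition: (1 + r)^t = 2
Take ln of both sides: t × ln(1 + r) = ln(2)
t = ln(2) / ln(1 + r)
t = 0.693147 / 0.057608
t = 12.03

t = ln(2) / ln(1 + r) = 12.03 years


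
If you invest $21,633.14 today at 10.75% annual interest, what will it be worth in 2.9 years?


Future value formula: FV = PV × (1 + r)^t
FV = $21,633.14 × (1 + 0.1075)^2.9
FV = $21,633.14 × 1.3446115
FV = $29,088.17

FV = PV × (1 + r)^t = $29,088.17


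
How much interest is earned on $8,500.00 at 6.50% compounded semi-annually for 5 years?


Compound interest earned = final amount − principal.
A = P(1 + r/n)^(nt) = $8,500.00 × (1 + 0.065/2)^(2 × 5) = $11,703.60
Interest = A − P = $11,703.60 − $8,500.00 = $3,203.60

Interest = A - P = $3,203.60


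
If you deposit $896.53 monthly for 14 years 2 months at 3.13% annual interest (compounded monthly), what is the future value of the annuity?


Future value of an ordinary annuity: FV = PMT × ((1 + r)^n − 1) / r
Monthly rate r = 0.0313/12 ≈ 0.00260833, n = 170
FV = $896.53 × ((1 + 0.0313/12)^170 − 1) / (0.0313/12)
FV = $896.53 × 213.593180
FV = $191,492.69

FV = PMT × ((1+r)^n - 1)/r = $191,492.69


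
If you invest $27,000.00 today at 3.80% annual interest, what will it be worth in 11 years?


Future value formula: FV = PV × (1 + r)^t
FV = $27,000.00 × (1 + 0.038)^11
FV = $27,000.00 × 1.507200
FV = $40,694.40

FV = PV × (1 + r)^t = $40,694.40


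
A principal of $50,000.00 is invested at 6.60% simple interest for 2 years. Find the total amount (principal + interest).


Total amount formula: A = P(1 + rt) = P + P·r·t
Interest: I = P × r × t = $50,000.00 × 0.066 × 2 = $6,600.00
A = P + I = $50,000.00 + $6,600.00 = $56,600.00

A = P + I = P(1 + rt) = $56,600.00


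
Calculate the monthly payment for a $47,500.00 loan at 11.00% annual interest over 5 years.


Loan payment formula: PMT = PV × r / (1 − (1 + r)^(−n))
Monthly rate r = 0.11/12 ≈ 0.00916667, n = 60 months
Denominator: 1 − (1 + 0.11/12)^(−60) = 0.4216028
PMT = $47,500.00 × (0.11/12) / 0.4216028
PMT = $1,032.77 per month

PMT = PV × r / (1-(1+r)^(-n)) = $1,032.77/month


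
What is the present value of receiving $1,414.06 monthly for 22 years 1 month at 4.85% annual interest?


Present value of an ordinary annuity: PV = PMT × (1 − (1 + r)^(−n)) / r
Monthly rate r = 0.0485/12 ≈ 0.00404167, n = 265
PV = $1,414.06 × (1 − (1 + 0.0485/12)^(−265)) / (0.0485/12)
PV = $1,414.06 × 162.459750
PV = $229,727.83

PV = PMT × (1-(1+r)^(-n))/r = $229,727.83


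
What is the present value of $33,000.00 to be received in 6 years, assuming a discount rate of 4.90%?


Present value formula: PV = FV / (1 + r)^t
PV = $33,000.00 / (1 + 0.049)^6
PV = $33,000.00 / 1.3324562
PV = $24,766.29

PV = FV / (1 + r)^t = $24,766.29
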